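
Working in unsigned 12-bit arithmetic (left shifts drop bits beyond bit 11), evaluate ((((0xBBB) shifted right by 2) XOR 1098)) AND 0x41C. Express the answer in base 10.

0xBBB = 101110111011
→ shifted right by 2 → 001011101110 = 750
1098 = 010001001010
→ XOR → 011010100100 = 1700
0x41C = 010000011100
→ AND → 010000000100 = 1028

1028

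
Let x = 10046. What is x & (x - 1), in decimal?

10044

x = 10011100111110 = 10046
x - 1 = 10011100111101
AND   = 10011100111100 = 10044
(x & (x - 1) clears the lowest set bit of x.)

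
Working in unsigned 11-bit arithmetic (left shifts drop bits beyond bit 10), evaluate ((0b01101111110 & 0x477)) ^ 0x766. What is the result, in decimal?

1808

0b01101111110 = 01101111110
0x477 = 10001110111
→ & → 00001110110 = 118
0x766 = 11101100110
→ ^ → 11100010000 = 1808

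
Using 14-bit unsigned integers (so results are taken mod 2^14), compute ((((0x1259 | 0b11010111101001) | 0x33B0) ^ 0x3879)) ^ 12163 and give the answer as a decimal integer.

8195

0x1259 = 01001001011001
0b11010111101001 = 11010111101001
→ | → 11011111111001 = 14329
0x33B0 = 11001110110000
→ | → 11011111111001 = 14329
0x3879 = 11100001111001
→ ^ → 00111110000000 = 3968
12163 = 10111110000011
→ ^ → 10000000000011 = 8195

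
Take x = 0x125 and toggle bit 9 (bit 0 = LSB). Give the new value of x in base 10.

805

x = 0100100101
bit 9 is currently 0; toggle it via x ^ (1 << 9) = x ^ 512
→ 1100100101 = 805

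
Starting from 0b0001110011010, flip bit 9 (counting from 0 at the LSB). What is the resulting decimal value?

x = 0001110011010
bit 9 is currently 1; toggle it via x ^ (1 << 9) = x ^ 512
→ 0000110011010 = 410

410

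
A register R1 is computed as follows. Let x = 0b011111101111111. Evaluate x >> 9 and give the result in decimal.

31

x = 11111101111111
shift right by 9 → 00000000011111 = 31
(equivalently, floor(16255 / 512))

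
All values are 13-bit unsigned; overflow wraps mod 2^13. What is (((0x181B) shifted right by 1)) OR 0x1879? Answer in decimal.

0x181B = 1100000011011
→ shifted right by 1 → 0110000001101 = 3085
0x1879 = 1100001111001
→ OR → 1110001111101 = 7293

7293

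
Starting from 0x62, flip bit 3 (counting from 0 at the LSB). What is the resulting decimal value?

x = 001100010
bit 3 is currently 0; toggle it via x ^ (1 << 3) = x ^ 8
→ 001101010 = 106

106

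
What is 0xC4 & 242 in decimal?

192

0xC4 = 11000100
242 = 11110010
AND → 11000000 = 192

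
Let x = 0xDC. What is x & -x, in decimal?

4

x = 11011100 = 220
-x (two's complement) = …00100100
AND   = 00000100 = 4
(x & -x isolates the lowest set bit of x.)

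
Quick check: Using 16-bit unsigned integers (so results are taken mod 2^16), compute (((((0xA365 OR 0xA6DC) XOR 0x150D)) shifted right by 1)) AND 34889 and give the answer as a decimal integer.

0xA365 = 1010001101100101
0xA6DC = 1010011011011100
→ OR → 1010011111111101 = 43005
0x150D = 0001010100001101
→ XOR → 1011001011110000 = 45808
→ shifted right by 1 → 0101100101111000 = 22904
34889 = 1000100001001001
→ AND → 0000100001001000 = 2120

2120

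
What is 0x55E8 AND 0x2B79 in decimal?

0x55E8 = 101010111101000
0x2B79 = 010101101111001
AND → 000000101101000 = 360

360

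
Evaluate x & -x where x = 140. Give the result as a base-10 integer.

4

x = 10001100 = 140
-x (two's complement) = …01110100
AND   = 00000100 = 4
(x & -x isolates the lowest set bit of x.)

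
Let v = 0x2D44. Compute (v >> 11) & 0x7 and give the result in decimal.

v = 010110101000100
Shift right by 11: 0101
Mask low 3 bits: 101 = 5

5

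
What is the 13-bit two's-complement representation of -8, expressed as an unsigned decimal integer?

8184

8 in 13 bits: 0000000001000
Invert: 1111111110111
Add 1:  1111111111000 = 8184
(Check: 2^13 - 8 = 8192 - 8 = 8184.)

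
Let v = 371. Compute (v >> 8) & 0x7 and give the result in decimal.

v = 00101110011
Shift right by 8: 001
Mask low 3 bits: 001 = 1

1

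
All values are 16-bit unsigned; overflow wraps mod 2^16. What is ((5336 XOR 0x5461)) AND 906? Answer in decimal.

5336 = 0001010011011000
0x5461 = 0101010001100001
→ XOR → 0100000010111001 = 16569
906 = 0000001110001010
→ AND → 0000000010001000 = 136

136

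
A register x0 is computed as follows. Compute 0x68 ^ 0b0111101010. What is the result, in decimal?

386

0x68 = 001101000
b = 111101010
XOR → 110000010 = 386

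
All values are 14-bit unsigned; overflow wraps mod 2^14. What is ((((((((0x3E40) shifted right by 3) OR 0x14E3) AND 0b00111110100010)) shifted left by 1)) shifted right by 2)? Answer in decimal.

0x3E40 = 11111001000000
→ shifted right by 3 → 00011111001000 = 1992
0x14E3 = 01010011100011
→ OR → 01011111101011 = 6123
0b00111110100010 = 00111110100010
→ AND → 00011110100010 = 1954
→ shifted left by 1 (mod 2^14) → 00111101000100 = 3908
→ shifted right by 2 → 00001111010001 = 977

977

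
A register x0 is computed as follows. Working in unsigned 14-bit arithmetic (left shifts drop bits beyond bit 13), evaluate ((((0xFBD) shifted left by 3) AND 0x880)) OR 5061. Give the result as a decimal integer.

0xFBD = 00111110111101
→ shifted left by 3 (mod 2^14) → 11110111101000 = 15848
0x880 = 00100010000000
→ AND → 00100010000000 = 2176
5061 = 01001111000101
→ OR → 01101111000101 = 7109

7109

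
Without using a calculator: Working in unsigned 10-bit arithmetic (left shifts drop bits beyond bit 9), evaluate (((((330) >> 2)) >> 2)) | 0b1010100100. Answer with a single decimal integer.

330 = 0101001010
→ >> 2 → 0001010010 = 82
→ >> 2 → 0000010100 = 20
0b1010100100 = 1010100100
→ | → 1010110100 = 692

692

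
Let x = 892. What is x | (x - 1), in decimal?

x = 1101111100 = 892
x - 1 = 1101111011
OR    = 1101111111 = 895
(x | (x - 1) sets all bits below the lowest set bit.)

895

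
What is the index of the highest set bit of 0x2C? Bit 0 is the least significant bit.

0x2C = 101100
The topmost 1 is at position 5 (since 2^5 = 32 ≤ 44 < 64).

5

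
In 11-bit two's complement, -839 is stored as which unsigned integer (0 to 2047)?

1209

839 in 11 bits: 01101000111
Invert: 10010111000
Add 1:  10010111001 = 1209
(Check: 2^11 - 839 = 2048 - 839 = 1209.)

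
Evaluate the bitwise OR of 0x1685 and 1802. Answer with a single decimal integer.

0x1685 = 1011010000101
1802 = 0011100001010
 OR → 1011110001111 = 6031

6031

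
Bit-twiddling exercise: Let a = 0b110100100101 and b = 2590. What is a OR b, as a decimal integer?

a = 110100100101
2590 = 101000011110
 OR → 111100111111 = 3903

3903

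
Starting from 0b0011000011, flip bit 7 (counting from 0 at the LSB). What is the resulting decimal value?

67

x = 0011000011
bit 7 is currently 1; toggle it via x ^ (1 << 7) = x ^ 128
→ 0001000011 = 67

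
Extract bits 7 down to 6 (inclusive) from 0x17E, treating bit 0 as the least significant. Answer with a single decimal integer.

v = 101111110
Shift right by 6: 101
Mask low 2 bits: 01 = 1

1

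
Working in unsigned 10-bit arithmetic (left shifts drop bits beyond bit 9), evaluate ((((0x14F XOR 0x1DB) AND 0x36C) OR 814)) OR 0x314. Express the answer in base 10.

830

0x14F = 0101001111
0x1DB = 0111011011
→ XOR → 0010010100 = 148
0x36C = 1101101100
→ AND → 0000000100 = 4
814 = 1100101110
→ OR → 1100101110 = 814
0x314 = 1100010100
→ OR → 1100111110 = 830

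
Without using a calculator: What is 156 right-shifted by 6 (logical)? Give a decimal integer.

2

156 = 10011100
shift right by 6 → 00000010 = 2
(equivalently, floor(156 / 64))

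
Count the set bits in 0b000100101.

n = 100101
Count the 1s: 1 + 1 + 1 = 3

3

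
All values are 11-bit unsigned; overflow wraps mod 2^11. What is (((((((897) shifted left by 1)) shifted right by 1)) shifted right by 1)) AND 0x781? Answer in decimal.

384

897 = 01110000001
→ shifted left by 1 (mod 2^11) → 11100000010 = 1794
→ shifted right by 1 → 01110000001 = 897
→ shifted right by 1 → 00111000000 = 448
0x781 = 11110000001
→ AND → 00110000000 = 384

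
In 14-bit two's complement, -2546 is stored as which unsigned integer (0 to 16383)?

2546 in 14 bits: 00100111110010
Invert: 11011000001101
Add 1:  11011000001110 = 13838
(Check: 2^14 - 2546 = 16384 - 2546 = 13838.)

13838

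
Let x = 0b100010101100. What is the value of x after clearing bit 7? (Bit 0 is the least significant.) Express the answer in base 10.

x = 100010101100
bit 7 is currently 1; clear it via x & ~(1 << 7) = x & ~128
→ 100000101100 = 2092

2092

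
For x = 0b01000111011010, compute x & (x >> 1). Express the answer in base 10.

200

x = 1000111011010 = 4570
x>>1 = 0100011101101
AND  = 0000011001000 = 200
(x & (x >> 1) has a 1 wherever x has two consecutive 1 bits.)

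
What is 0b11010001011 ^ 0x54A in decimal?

961

a = 11010001011
0x54A = 10101001010
XOR → 01111000001 = 961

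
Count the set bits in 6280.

4

6280 = 1100010001000
Count the 1s: 1 + 1 + 1 + 1 = 4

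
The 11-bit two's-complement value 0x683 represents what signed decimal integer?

pattern = 11010000011 (MSB is 1 ⇒ negative)
Invert: 00101111100, add 1 → 00101111101 = 381, so the value is -381.
(Equivalently: 1667 - 2^11 = 1667 - 2048 = -381.)

-381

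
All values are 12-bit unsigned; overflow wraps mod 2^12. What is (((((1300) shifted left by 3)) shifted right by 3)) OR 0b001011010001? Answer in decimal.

1300 = 010100010100
→ shifted left by 3 (mod 2^12) → 100010100000 = 2208
→ shifted right by 3 → 000100010100 = 276
0b001011010001 = 001011010001
→ OR → 001111010101 = 981

981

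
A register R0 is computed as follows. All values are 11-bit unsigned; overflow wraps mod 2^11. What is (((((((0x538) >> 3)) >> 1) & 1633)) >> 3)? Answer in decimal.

8

0x538 = 10100111000
→ >> 3 → 00010100111 = 167
→ >> 1 → 00001010011 = 83
1633 = 11001100001
→ & → 00001000001 = 65
→ >> 3 → 00000001000 = 8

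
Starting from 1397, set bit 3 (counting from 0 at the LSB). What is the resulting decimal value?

x = 0010101110101
bit 3 is currently 0; set it via x | (1 << 3) = x | 8
→ 0010101111101 = 1405

1405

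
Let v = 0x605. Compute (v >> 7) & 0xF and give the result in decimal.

12

v = 11000000101
Shift right by 7: 1100
Mask low 4 bits: 1100 = 12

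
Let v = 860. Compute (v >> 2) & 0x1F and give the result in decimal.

23

v = 1101011100
Shift right by 2: 11010111
Mask low 5 bits: 10111 = 23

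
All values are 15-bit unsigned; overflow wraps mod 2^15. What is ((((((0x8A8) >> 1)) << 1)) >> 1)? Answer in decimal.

1108

0x8A8 = 000100010101000
→ >> 1 → 000010001010100 = 1108
→ << 1 (mod 2^15) → 000100010101000 = 2216
→ >> 1 → 000010001010100 = 1108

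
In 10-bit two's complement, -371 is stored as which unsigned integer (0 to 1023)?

653

371 in 10 bits: 0101110011
Invert: 1010001100
Add 1:  1010001101 = 653
(Check: 2^10 - 371 = 1024 - 371 = 653.)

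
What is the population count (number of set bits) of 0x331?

5

0x331 = 1100110001
Count the 1s: 1 + 1 + 1 + 1 + 1 = 5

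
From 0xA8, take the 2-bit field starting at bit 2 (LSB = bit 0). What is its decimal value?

2

v = 10101000
Shift right by 2: 101010
Mask low 2 bits: 10 = 2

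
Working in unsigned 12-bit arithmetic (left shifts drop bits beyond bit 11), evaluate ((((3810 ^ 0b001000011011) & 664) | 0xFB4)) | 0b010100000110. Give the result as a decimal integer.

3810 = 111011100010
0b001000011011 = 001000011011
→ ^ → 110011111001 = 3321
664 = 001010011000
→ & → 000010011000 = 152
0xFB4 = 111110110100
→ | → 111110111100 = 4028
0b010100000110 = 010100000110
→ | → 111110111110 = 4030

4030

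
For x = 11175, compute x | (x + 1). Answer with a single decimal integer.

11183

x = 10101110100111 = 11175
x + 1 = 10101110101000
OR    = 10101110101111 = 11183
(x | (x + 1) sets the lowest cleared bit.)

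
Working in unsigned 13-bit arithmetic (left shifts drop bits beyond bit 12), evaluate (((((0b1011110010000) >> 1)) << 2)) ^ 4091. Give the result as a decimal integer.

219

0b1011110010000 = 1011110010000
→ >> 1 → 0101111001000 = 3016
→ << 2 (mod 2^13) → 0111100100000 = 3872
4091 = 0111111111011
→ ^ → 0000011011011 = 219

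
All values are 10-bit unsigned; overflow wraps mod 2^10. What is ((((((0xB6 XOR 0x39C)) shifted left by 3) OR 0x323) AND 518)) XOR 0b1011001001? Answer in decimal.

0xB6 = 0010110110
0x39C = 1110011100
→ XOR → 1100101010 = 810
→ shifted left by 3 (mod 2^10) → 0101010000 = 336
0x323 = 1100100011
→ OR → 1101110011 = 883
518 = 1000000110
→ AND → 1000000010 = 514
0b1011001001 = 1011001001
→ XOR → 0011001011 = 203

203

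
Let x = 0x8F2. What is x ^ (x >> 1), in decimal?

3211

x = 100011110010 = 2290
x>>1 = 010001111001
XOR  = 110010001011 = 3211
(x ^ (x >> 1) gives the standard binary-reflected Gray code of x.)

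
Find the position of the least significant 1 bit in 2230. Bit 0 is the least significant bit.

1

2230 = 100010110110
Trailing zeros: 1, so the lowest set bit is bit 1 (value 2).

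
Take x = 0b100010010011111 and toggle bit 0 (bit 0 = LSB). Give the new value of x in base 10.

x = 100010010011111
bit 0 is currently 1; toggle it via x ^ (1 << 0) = x ^ 1
→ 100010010011110 = 17566

17566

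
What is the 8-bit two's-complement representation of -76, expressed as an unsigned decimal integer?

180

76 in 8 bits: 01001100
Invert: 10110011
Add 1:  10110100 = 180
(Check: 2^8 - 76 = 256 - 76 = 180.)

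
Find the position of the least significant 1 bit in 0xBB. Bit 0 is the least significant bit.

0xBB = 10111011
Trailing zeros: 0, so the lowest set bit is bit 0 (value 1).

0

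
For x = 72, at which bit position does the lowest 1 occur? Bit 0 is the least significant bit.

3

72 = 1001000
Trailing zeros: 3, so the lowest set bit is bit 3 (value 8).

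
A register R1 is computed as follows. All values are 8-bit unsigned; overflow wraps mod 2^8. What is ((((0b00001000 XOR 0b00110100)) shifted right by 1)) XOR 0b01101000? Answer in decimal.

0b00001000 = 00001000
0b00110100 = 00110100
→ XOR → 00111100 = 60
→ shifted right by 1 → 00011110 = 30
0b01101000 = 01101000
→ XOR → 01110110 = 118

118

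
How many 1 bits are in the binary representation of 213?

5

213 = 11010101
Count the 1s: 1 + 1 + 1 + 1 + 1 = 5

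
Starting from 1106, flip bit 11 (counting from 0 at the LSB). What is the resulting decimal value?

3154

x = 00010001010010
bit 11 is currently 0; toggle it via x ^ (1 << 11) = x ^ 2048
→ 00110001010010 = 3154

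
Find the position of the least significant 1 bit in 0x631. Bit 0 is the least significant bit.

0x631 = 11000110001
Trailing zeros: 0, so the lowest set bit is bit 0 (value 1).

0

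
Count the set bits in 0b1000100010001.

n = 1000100010001
Count the 1s: 1 + 1 + 1 + 1 = 4

4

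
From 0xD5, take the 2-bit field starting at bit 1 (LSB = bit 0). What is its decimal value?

v = 11010101
Shift right by 1: 1101010
Mask low 2 bits: 10 = 2

2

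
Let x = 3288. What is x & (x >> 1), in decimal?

1096

x = 110011011000 = 3288
x>>1 = 011001101100
AND  = 010001001000 = 1096
(x & (x >> 1) has a 1 wherever x has two consecutive 1 bits.)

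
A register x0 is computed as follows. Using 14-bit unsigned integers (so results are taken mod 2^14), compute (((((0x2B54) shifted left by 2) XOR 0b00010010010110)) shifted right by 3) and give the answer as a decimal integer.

0x2B54 = 10101101010100
→ shifted left by 2 (mod 2^14) → 10110101010000 = 11600
0b00010010010110 = 00010010010110
→ XOR → 10100111000110 = 10694
→ shifted right by 3 → 00010100111000 = 1336

1336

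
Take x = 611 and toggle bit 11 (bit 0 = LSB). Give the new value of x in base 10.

x = 001001100011
bit 11 is currently 0; toggle it via x ^ (1 << 11) = x ^ 2048
→ 101001100011 = 2659

2659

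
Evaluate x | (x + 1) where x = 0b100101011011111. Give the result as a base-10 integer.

x = 100101011011111 = 19167
x + 1 = 100101011100000
OR    = 100101011111111 = 19199
(x | (x + 1) sets the lowest cleared bit.)

19199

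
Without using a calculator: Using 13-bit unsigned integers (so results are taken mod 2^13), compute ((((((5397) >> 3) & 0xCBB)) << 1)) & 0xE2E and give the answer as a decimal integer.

4

5397 = 1010100010101
→ >> 3 → 0001010100010 = 674
0xCBB = 0110010111011
→ & → 0000010100010 = 162
→ << 1 (mod 2^13) → 0000101000100 = 324
0xE2E = 0111000101110
→ & → 0000000000100 = 4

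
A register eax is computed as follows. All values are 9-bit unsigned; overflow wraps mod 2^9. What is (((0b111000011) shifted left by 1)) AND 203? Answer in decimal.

130

0b111000011 = 111000011
→ shifted left by 1 (mod 2^9) → 110000110 = 390
203 = 011001011
→ AND → 010000010 = 130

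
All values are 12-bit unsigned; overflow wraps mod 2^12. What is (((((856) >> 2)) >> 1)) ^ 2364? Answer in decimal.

2391

856 = 001101011000
→ >> 2 → 000011010110 = 214
→ >> 1 → 000001101011 = 107
2364 = 100100111100
→ ^ → 100101010111 = 2391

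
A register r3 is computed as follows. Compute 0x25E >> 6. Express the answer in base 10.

0x25E = 1001011110
shift right by 6 → 0000001001 = 9
(equivalently, floor(606 / 64))

9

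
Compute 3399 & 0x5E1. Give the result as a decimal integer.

3399 = 110101000111
0x5E1 = 010111100001
AND → 010101000001 = 1345

1345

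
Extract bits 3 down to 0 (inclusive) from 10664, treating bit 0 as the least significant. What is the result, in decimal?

v = 010100110101000
Shift right by 0: 010100110101000
Mask low 4 bits: 1000 = 8

8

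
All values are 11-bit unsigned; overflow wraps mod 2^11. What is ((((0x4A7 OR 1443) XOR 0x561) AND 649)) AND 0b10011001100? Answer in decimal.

128

0x4A7 = 10010100111
1443 = 10110100011
→ OR → 10110100111 = 1447
0x561 = 10101100001
→ XOR → 00011000110 = 198
649 = 01010001001
→ AND → 00010000000 = 128
0b10011001100 = 10011001100
→ AND → 00010000000 = 128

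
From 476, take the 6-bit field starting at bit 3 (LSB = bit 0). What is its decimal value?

59

v = 111011100
Shift right by 3: 111011
Mask low 6 bits: 111011 = 59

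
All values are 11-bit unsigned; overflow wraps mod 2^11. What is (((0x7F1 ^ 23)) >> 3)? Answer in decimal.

0x7F1 = 11111110001
23 = 00000010111
→ ^ → 11111100110 = 2022
→ >> 3 → 00011111100 = 252

252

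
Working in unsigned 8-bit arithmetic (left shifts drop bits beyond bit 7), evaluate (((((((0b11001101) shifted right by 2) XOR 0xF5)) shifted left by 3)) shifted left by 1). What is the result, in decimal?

96

0b11001101 = 11001101
→ shifted right by 2 → 00110011 = 51
0xF5 = 11110101
→ XOR → 11000110 = 198
→ shifted left by 3 (mod 2^8) → 00110000 = 48
→ shifted left by 1 (mod 2^8) → 01100000 = 96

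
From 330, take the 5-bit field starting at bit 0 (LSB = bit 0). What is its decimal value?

v = 101001010
Shift right by 0: 101001010
Mask low 5 bits: 01010 = 10

10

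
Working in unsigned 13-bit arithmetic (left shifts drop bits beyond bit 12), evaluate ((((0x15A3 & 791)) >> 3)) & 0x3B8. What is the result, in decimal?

0x15A3 = 1010110100011
791 = 0001100010111
→ & → 0000100000011 = 259
→ >> 3 → 0000000100000 = 32
0x3B8 = 0001110111000
→ & → 0000000100000 = 32

32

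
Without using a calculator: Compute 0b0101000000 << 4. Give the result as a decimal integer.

x = 0000101000000
shift left by 4 → 1010000000000 = 5120
(equivalently, 320 × 2^4 = 320 × 16)

5120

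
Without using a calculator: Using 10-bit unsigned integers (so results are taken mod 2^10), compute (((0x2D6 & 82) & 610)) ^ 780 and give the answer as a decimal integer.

846

0x2D6 = 1011010110
82 = 0001010010
→ & → 0001010010 = 82
610 = 1001100010
→ & → 0001000010 = 66
780 = 1100001100
→ ^ → 1101001110 = 846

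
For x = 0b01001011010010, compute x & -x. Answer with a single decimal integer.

x = 1001011010010 = 4818
-x (two's complement) = …0110100101110
AND   = 0000000000010 = 2
(x & -x isolates the lowest set bit of x.)

2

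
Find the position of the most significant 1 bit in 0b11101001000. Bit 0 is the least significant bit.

0b11101001000 = 11101001000
The topmost 1 is at position 10 (since 2^10 = 1024 ≤ 1864 < 2048).

10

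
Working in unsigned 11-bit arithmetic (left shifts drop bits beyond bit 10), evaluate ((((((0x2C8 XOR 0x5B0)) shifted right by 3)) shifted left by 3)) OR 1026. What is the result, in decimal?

1914

0x2C8 = 01011001000
0x5B0 = 10110110000
→ XOR → 11101111000 = 1912
→ shifted right by 3 → 00011101111 = 239
→ shifted left by 3 (mod 2^11) → 11101111000 = 1912
1026 = 10000000010
→ OR → 11101111010 = 1914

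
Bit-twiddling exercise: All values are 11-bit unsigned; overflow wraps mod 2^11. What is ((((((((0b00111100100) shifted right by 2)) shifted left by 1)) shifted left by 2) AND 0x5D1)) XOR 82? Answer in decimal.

0b00111100100 = 00111100100
→ shifted right by 2 → 00001111001 = 121
→ shifted left by 1 (mod 2^11) → 00011110010 = 242
→ shifted left by 2 (mod 2^11) → 01111001000 = 968
0x5D1 = 10111010001
→ AND → 00111000000 = 448
82 = 00001010010
→ XOR → 00110010010 = 402

402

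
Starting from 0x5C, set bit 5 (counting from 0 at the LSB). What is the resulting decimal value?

x = 01011100
bit 5 is currently 0; set it via x | (1 << 5) = x | 32
→ 01111100 = 124

124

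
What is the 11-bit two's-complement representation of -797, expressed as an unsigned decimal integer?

797 in 11 bits: 01100011101
Invert: 10011100010
Add 1:  10011100011 = 1251
(Check: 2^11 - 797 = 2048 - 797 = 1251.)

1251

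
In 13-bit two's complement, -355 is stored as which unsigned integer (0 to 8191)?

355 in 13 bits: 0000101100011
Invert: 1111010011100
Add 1:  1111010011101 = 7837
(Check: 2^13 - 355 = 8192 - 355 = 7837.)

7837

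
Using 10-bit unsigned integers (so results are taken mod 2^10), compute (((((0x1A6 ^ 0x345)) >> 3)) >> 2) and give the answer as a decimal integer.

0x1A6 = 0110100110
0x345 = 1101000101
→ ^ → 1011100011 = 739
→ >> 3 → 0001011100 = 92
→ >> 2 → 0000010111 = 23

23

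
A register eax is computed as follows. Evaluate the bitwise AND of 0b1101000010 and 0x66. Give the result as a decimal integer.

66

a = 1101000010
0x66 = 0001100110
AND → 0001000010 = 66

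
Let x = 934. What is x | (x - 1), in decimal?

935

x = 1110100110 = 934
x - 1 = 1110100101
OR    = 1110100111 = 935
(x | (x - 1) sets all bits below the lowest set bit.)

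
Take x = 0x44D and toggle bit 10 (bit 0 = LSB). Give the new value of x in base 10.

77

x = 10001001101
bit 10 is currently 1; toggle it via x ^ (1 << 10) = x ^ 1024
→ 00001001101 = 77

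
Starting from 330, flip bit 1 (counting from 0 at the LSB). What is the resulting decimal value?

x = 101001010
bit 1 is currently 1; toggle it via x ^ (1 << 1) = x ^ 2
→ 101001000 = 328

328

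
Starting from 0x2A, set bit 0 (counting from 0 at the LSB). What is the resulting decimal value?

x = 0000101010
bit 0 is currently 0; set it via x | (1 << 0) = x | 1
→ 0000101011 = 43

43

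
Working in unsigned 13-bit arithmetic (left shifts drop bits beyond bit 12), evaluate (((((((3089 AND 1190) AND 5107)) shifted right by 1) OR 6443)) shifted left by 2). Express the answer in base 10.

3089 = 0110000010001
1190 = 0010010100110
→ AND → 0010000000000 = 1024
5107 = 1001111110011
→ AND → 0000000000000 = 0
→ shifted right by 1 → 0000000000000 = 0
6443 = 1100100101011
→ OR → 1100100101011 = 6443
→ shifted left by 2 (mod 2^13) → 0010010101100 = 1196

1196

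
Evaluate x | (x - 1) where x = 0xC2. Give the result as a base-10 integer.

195

x = 11000010 = 194
x - 1 = 11000001
OR    = 11000011 = 195
(x | (x - 1) sets all bits below the lowest set bit.)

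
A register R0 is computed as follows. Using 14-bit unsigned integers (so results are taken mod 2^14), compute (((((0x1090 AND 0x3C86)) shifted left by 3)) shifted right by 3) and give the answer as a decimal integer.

128

0x1090 = 01000010010000
0x3C86 = 11110010000110
→ AND → 01000010000000 = 4224
→ shifted left by 3 (mod 2^14) → 00010000000000 = 1024
→ shifted right by 3 → 00000010000000 = 128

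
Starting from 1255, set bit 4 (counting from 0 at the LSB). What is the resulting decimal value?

1271

x = 10011100111
bit 4 is currently 0; set it via x | (1 << 4) = x | 16
→ 10011110111 = 1271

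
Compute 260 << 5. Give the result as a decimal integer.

260 = 00000100000100
shift left by 5 → 10000010000000 = 8320
(equivalently, 260 × 2^5 = 260 × 32)

8320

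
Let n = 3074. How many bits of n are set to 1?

3

3074 = 110000000010
Count the 1s: 1 + 1 + 1 = 3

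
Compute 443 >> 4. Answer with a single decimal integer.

443 = 110111011
shift right by 4 → 000011011 = 27
(equivalently, floor(443 / 16))

27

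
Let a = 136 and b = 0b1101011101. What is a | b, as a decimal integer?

136 = 0010001000
b = 1101011101
 OR → 1111011101 = 989

989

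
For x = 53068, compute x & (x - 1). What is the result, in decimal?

53064

x = 1100111101001100 = 53068
x - 1 = 1100111101001011
AND   = 1100111101001000 = 53064
(x & (x - 1) clears the lowest set bit of x.)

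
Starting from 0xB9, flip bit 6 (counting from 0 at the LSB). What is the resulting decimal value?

249

x = 10111001
bit 6 is currently 0; toggle it via x ^ (1 << 6) = x ^ 64
→ 11111001 = 249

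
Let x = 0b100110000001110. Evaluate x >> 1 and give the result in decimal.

x = 100110000001110
shift right by 1 → 010011000000111 = 9735
(equivalently, floor(19470 / 2))

9735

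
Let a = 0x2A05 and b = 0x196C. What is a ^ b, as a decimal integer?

0x2A05 = 10101000000101
0x196C = 01100101101100
XOR → 11001101101001 = 13161

13161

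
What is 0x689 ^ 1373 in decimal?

980

0x689 = 11010001001
1373 = 10101011101
XOR → 01111010100 = 980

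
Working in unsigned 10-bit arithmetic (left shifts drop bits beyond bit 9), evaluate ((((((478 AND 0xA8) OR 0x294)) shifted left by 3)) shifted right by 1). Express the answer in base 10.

478 = 0111011110
0xA8 = 0010101000
→ AND → 0010001000 = 136
0x294 = 1010010100
→ OR → 1010011100 = 668
→ shifted left by 3 (mod 2^10) → 0011100000 = 224
→ shifted right by 1 → 0001110000 = 112

112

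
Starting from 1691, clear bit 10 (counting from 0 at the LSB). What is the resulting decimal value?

x = 11010011011
bit 10 is currently 1; clear it via x & ~(1 << 10) = x & ~1024
→ 01010011011 = 667

667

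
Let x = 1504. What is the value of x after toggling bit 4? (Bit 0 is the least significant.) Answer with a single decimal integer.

1520

x = 10111100000
bit 4 is currently 0; toggle it via x ^ (1 << 4) = x ^ 16
→ 10111110000 = 1520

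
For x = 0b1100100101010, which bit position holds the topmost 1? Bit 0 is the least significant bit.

12

0b1100100101010 = 1100100101010
The topmost 1 is at position 12 (since 2^12 = 4096 ≤ 6442 < 8192).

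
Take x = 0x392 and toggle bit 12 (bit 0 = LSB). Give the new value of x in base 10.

x = 00001110010010
bit 12 is currently 0; toggle it via x ^ (1 << 12) = x ^ 4096
→ 01001110010010 = 5010

5010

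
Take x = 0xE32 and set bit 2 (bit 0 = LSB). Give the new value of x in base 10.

x = 0111000110010
bit 2 is currently 0; set it via x | (1 << 2) = x | 4
→ 0111000110110 = 3638

3638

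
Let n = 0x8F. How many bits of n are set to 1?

0x8F = 10001111
Count the 1s: 1 + 1 + 1 + 1 + 1 = 5

5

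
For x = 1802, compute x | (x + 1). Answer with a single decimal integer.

x = 11100001010 = 1802
x + 1 = 11100001011
OR    = 11100001011 = 1803
(x | (x + 1) sets the lowest cleared bit.)

1803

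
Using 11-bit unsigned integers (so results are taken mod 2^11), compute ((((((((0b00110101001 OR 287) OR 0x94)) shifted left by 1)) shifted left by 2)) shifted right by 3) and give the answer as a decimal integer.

0b00110101001 = 00110101001
287 = 00100011111
→ OR → 00110111111 = 447
0x94 = 00010010100
→ OR → 00110111111 = 447
→ shifted left by 1 (mod 2^11) → 01101111110 = 894
→ shifted left by 2 (mod 2^11) → 10111111000 = 1528
→ shifted right by 3 → 00010111111 = 191

191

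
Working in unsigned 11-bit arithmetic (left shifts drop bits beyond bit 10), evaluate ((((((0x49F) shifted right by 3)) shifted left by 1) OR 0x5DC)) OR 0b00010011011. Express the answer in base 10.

0x49F = 10010011111
→ shifted right by 3 → 00010010011 = 147
→ shifted left by 1 (mod 2^11) → 00100100110 = 294
0x5DC = 10111011100
→ OR → 10111111110 = 1534
0b00010011011 = 00010011011
→ OR → 10111111111 = 1535

1535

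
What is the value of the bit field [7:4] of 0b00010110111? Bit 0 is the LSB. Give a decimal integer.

v = 00010110111
Shift right by 4: 0001011
Mask low 4 bits: 1011 = 11

11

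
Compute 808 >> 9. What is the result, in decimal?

1

808 = 1100101000
shift right by 9 → 0000000001 = 1
(equivalently, floor(808 / 512))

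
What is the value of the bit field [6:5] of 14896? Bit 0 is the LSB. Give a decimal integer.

v = 11101000110000
Shift right by 5: 111010001
Mask low 2 bits: 01 = 1

1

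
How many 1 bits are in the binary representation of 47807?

47807 = 1011101010111111
Count the 1s: 1 + 1 + 1 + 1 + 1 + 1 + 1 + 1 + 1 + 1 + 1 + 1 = 12

12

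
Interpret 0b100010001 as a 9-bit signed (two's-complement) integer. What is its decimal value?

-239

pattern = 100010001 (MSB is 1 ⇒ negative)
Invert: 011101110, add 1 → 011101111 = 239, so the value is -239.
(Equivalently: 273 - 2^9 = 273 - 512 = -239.)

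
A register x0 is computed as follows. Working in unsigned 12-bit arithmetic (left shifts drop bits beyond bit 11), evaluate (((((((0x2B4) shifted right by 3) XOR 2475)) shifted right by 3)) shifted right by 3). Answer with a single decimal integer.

39

0x2B4 = 001010110100
→ shifted right by 3 → 000001010110 = 86
2475 = 100110101011
→ XOR → 100111111101 = 2557
→ shifted right by 3 → 000100111111 = 319
→ shifted right by 3 → 000000100111 = 39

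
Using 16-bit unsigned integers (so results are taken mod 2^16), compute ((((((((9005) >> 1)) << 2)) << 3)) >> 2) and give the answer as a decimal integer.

3248

9005 = 0010001100101101
→ >> 1 → 0001000110010110 = 4502
→ << 2 (mod 2^16) → 0100011001011000 = 18008
→ << 3 (mod 2^16) → 0011001011000000 = 12992
→ >> 2 → 0000110010110000 = 3248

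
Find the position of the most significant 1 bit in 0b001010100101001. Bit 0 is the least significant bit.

12

0b001010100101001 = 1010100101001
The topmost 1 is at position 12 (since 2^12 = 4096 ≤ 5417 < 8192).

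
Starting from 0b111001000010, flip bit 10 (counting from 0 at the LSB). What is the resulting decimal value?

x = 111001000010
bit 10 is currently 1; toggle it via x ^ (1 << 10) = x ^ 1024
→ 101001000010 = 2626

2626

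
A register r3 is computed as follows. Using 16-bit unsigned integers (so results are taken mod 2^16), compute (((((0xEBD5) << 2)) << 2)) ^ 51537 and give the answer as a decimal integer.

29697

0xEBD5 = 1110101111010101
→ << 2 (mod 2^16) → 1010111101010100 = 44884
→ << 2 (mod 2^16) → 1011110101010000 = 48464
51537 = 1100100101010001
→ ^ → 0111010000000001 = 29697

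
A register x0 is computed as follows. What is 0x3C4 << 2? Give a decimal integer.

3856

0x3C4 = 001111000100
shift left by 2 → 111100010000 = 3856
(equivalently, 964 × 2^2 = 964 × 4)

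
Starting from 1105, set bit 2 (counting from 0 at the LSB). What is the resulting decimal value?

1109

x = 010001010001
bit 2 is currently 0; set it via x | (1 << 2) = x | 4
→ 010001010101 = 1109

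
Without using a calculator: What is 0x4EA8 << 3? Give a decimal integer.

161088

0x4EA8 = 000100111010101000
shift left by 3 → 100111010101000000 = 161088
(equivalently, 20136 × 2^3 = 20136 × 8)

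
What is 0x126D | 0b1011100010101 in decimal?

6013

0x126D = 1001001101101
b = 1011100010101
 OR → 1011101111101 = 6013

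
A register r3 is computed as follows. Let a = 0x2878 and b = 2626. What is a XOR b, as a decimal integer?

8762

0x2878 = 10100001111000
2626 = 00101001000010
XOR → 10001000111010 = 8762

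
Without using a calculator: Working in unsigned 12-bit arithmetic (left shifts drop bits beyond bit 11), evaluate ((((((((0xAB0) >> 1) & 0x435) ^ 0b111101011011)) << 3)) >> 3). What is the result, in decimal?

331

0xAB0 = 101010110000
→ >> 1 → 010101011000 = 1368
0x435 = 010000110101
→ & → 010000010000 = 1040
0b111101011011 = 111101011011
→ ^ → 101101001011 = 2891
→ << 3 (mod 2^12) → 101001011000 = 2648
→ >> 3 → 000101001011 = 331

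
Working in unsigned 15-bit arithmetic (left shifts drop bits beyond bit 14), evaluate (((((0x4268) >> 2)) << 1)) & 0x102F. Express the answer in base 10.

36

0x4268 = 100001001101000
→ >> 2 → 001000010011010 = 4250
→ << 1 (mod 2^15) → 010000100110100 = 8500
0x102F = 001000000101111
→ & → 000000000100100 = 36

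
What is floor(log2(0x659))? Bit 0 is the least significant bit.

10

0x659 = 11001011001
The topmost 1 is at position 10 (since 2^10 = 1024 ≤ 1625 < 2048).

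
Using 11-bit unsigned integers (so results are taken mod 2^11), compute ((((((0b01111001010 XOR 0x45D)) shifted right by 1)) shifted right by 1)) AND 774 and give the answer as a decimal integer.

0b01111001010 = 01111001010
0x45D = 10001011101
→ XOR → 11110010111 = 1943
→ shifted right by 1 → 01111001011 = 971
→ shifted right by 1 → 00111100101 = 485
774 = 01100000110
→ AND → 00100000100 = 260

260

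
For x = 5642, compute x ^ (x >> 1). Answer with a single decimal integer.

x = 1011000001010 = 5642
x>>1 = 0101100000101
XOR  = 1110100001111 = 7439
(x ^ (x >> 1) gives the standard binary-reflected Gray code of x.)

7439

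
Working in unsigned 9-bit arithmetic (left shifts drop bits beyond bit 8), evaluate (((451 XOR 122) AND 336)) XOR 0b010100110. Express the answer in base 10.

451 = 111000011
122 = 001111010
→ XOR → 110111001 = 441
336 = 101010000
→ AND → 100010000 = 272
0b010100110 = 010100110
→ XOR → 110110110 = 438

438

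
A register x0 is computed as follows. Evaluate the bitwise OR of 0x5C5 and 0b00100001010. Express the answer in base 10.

0x5C5 = 10111000101
b = 00100001010
 OR → 10111001111 = 1487

1487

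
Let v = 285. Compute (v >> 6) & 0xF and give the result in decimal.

v = 000100011101
Shift right by 6: 000100
Mask low 4 bits: 0100 = 4

4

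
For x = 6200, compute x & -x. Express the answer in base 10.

8

x = 1100000111000 = 6200
-x (two's complement) = …0011111001000
AND   = 0000000001000 = 8
(x & -x isolates the lowest set bit of x.)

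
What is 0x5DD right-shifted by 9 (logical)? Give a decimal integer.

2

0x5DD = 10111011101
shift right by 9 → 00000000010 = 2
(equivalently, floor(1501 / 512))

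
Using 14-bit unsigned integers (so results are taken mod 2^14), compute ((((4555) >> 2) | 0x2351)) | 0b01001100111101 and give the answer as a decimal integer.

14207

4555 = 01000111001011
→ >> 2 → 00010001110010 = 1138
0x2351 = 10001101010001
→ | → 10011101110011 = 10099
0b01001100111101 = 01001100111101
→ | → 11011101111111 = 14207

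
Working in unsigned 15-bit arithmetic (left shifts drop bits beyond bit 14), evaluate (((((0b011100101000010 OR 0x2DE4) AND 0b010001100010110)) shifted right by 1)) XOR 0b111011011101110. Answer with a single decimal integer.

0b011100101000010 = 011100101000010
0x2DE4 = 010110111100100
→ OR → 011110111100110 = 15846
0b010001100010110 = 010001100010110
→ AND → 010000100000110 = 8454
→ shifted right by 1 → 001000010000011 = 4227
0b111011011101110 = 111011011101110
→ XOR → 110011001101101 = 26221

26221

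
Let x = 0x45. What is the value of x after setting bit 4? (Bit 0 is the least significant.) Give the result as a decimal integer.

x = 01000101
bit 4 is currently 0; set it via x | (1 << 4) = x | 16
→ 01010101 = 85

85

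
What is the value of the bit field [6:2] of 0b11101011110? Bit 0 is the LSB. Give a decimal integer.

v = 11101011110
Shift right by 2: 111010111
Mask low 5 bits: 10111 = 23

23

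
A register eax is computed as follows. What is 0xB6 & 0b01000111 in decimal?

6

0xB6 = 10110110
b = 01000111
AND → 00000110 = 6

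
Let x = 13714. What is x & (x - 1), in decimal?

13712

x = 11010110010010 = 13714
x - 1 = 11010110010001
AND   = 11010110010000 = 13712
(x & (x - 1) clears the lowest set bit of x.)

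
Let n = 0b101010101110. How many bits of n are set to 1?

n = 101010101110
Count the 1s: 1 + 1 + 1 + 1 + 1 + 1 + 1 = 7

7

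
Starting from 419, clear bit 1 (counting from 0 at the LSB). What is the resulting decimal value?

x = 110100011
bit 1 is currently 1; clear it via x & ~(1 << 1) = x & ~2
→ 110100001 = 417

417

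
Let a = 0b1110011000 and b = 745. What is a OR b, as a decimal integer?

a = 1110011000
745 = 1011101001
 OR → 1111111001 = 1017

1017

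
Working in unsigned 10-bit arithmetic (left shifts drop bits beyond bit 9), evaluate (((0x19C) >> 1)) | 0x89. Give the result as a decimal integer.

207

0x19C = 0110011100
→ >> 1 → 0011001110 = 206
0x89 = 0010001001
→ | → 0011001111 = 207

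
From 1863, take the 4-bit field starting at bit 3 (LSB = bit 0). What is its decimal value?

v = 00011101000111
Shift right by 3: 00011101000
Mask low 4 bits: 1000 = 8

8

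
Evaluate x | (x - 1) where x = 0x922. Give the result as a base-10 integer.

2339

x = 100100100010 = 2338
x - 1 = 100100100001
OR    = 100100100011 = 2339
(x | (x - 1) sets all bits below the lowest set bit.)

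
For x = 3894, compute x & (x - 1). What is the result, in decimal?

3892

x = 111100110110 = 3894
x - 1 = 111100110101
AND   = 111100110100 = 3892
(x & (x - 1) clears the lowest set bit of x.)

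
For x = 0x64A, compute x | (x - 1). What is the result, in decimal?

1611

x = 11001001010 = 1610
x - 1 = 11001001001
OR    = 11001001011 = 1611
(x | (x - 1) sets all bits below the lowest set bit.)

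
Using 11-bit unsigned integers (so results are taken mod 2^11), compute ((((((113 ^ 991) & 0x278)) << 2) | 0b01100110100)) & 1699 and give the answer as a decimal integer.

672

113 = 00001110001
991 = 01111011111
→ ^ → 01110101110 = 942
0x278 = 01001111000
→ & → 01000101000 = 552
→ << 2 (mod 2^11) → 00010100000 = 160
0b01100110100 = 01100110100
→ | → 01110110100 = 948
1699 = 11010100011
→ & → 01010100000 = 672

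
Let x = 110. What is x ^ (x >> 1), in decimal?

89

x = 1101110 = 110
x>>1 = 0110111
XOR  = 1011001 = 89
(x ^ (x >> 1) gives the standard binary-reflected Gray code of x.)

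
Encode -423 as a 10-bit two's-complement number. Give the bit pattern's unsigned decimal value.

423 in 10 bits: 0110100111
Invert: 1001011000
Add 1:  1001011001 = 601
(Check: 2^10 - 423 = 1024 - 423 = 601.)

601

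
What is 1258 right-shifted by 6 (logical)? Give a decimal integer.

1258 = 10011101010
shift right by 6 → 00000010011 = 19
(equivalently, floor(1258 / 64))

19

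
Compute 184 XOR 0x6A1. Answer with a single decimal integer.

184 = 00010111000
0x6A1 = 11010100001
XOR → 11000011001 = 1561

1561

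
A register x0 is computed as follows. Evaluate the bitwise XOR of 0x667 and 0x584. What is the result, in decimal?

995

0x667 = 11001100111
0x584 = 10110000100
XOR → 01111100011 = 995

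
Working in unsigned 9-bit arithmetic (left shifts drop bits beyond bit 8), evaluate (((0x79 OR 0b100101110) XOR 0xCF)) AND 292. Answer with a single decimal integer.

288

0x79 = 001111001
0b100101110 = 100101110
→ OR → 101111111 = 383
0xCF = 011001111
→ XOR → 110110000 = 432
292 = 100100100
→ AND → 100100000 = 288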